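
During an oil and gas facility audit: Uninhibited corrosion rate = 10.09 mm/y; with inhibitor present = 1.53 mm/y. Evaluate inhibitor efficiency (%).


Apply the inhibitor-efficiency definition: IE = (CR_blank − CR_inh)/CR_blank × 100
IE = (10.09 − 1.53) / 10.09 × 100
IE = 8.56 / 10.09 × 100 = 84.8 %

84.8 %


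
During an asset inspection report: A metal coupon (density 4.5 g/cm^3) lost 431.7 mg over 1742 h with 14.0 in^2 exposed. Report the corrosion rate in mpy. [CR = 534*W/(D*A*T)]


Apply the mpy weight-loss relation: CR = 534 * W / (D * A * T)
Numerator: 534 * 431.7 = 230527.8
Denominator: 4.5 * 14.0 * 1742 = 109746.0
CR = 230527.8 / 109746.0 = 2.1006 mpy

2.1006 mpy


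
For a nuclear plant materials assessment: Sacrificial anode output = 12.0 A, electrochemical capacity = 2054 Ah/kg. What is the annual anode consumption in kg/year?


Annual consumption = current * hours per year / capacity
Rate = 12.0 * 8760 / 2054 = 51.2 kg/year

51.2 kg/year


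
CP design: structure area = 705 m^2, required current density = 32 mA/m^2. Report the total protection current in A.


I = area * current density, then convert mA → A (÷1000)
I = 705 * 32 / 1000 = 22.56 A

22.56 A


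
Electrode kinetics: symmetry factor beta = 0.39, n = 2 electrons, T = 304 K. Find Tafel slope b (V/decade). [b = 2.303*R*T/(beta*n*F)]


Apply the Tafel slope relation: b = 2.303*R*T/(beta*n*F)
Numerator: 2.303 * 8.314 * 304 = 5820.73
Denominator: 0.39 * 2 * 96485 = 75258.3
b = 5820.73 / 75258.3 = 0.077 V/decade

0.077 V/decade


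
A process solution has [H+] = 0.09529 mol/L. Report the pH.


pH = −log10[H+]
pH = −log10(0.09529) = 1.02

1.02


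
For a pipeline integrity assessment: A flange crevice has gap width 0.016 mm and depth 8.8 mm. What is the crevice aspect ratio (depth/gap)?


Aspect ratio = depth / gap
Ratio = 8.8 / 0.016 = 550.0

550.0


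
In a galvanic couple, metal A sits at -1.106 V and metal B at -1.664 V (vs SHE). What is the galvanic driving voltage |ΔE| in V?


Driving voltage is the absolute potential difference.
|ΔE| = |-1.106 − (-1.664)| = 0.558 V

0.558 V


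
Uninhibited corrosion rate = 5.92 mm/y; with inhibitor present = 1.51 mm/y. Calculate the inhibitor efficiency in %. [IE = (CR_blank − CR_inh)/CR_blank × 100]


Apply the inhibitor-efficiency definition: IE = (CR_blank − CR_inh)/CR_blank × 100
IE = (5.92 − 1.51) / 5.92 × 100
IE = 4.41 / 5.92 × 100 = 74.5 %

74.5 %


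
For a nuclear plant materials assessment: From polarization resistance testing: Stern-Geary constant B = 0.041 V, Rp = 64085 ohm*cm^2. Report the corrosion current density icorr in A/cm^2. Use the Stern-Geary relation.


Apply the Stern-Geary relation: icorr = B / Rp
icorr = 0.041 / 64085 = 6.398×10^-7 A/cm^2

6.398×10^-7 A/cm^2


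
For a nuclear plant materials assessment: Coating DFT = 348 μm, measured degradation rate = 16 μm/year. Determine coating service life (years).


Service life = thickness / degradation rate
Life = 348 / 16 = 21.8 years

21.8 years


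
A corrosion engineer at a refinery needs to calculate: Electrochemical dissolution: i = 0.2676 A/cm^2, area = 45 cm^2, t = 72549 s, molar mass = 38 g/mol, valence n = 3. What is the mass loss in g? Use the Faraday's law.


Apply Faraday's law: m = i*A*t*M / (n*F)
Total charge passed Q = i*A*t = 0.2676*45*72549 = 873635.058 C
m = Q*M/(n*F) = 873635.058*38/(3*96485) = 114.69186 g

114.69186 g


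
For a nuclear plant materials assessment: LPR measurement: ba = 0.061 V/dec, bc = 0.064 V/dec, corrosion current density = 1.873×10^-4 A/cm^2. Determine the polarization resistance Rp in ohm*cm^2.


Apply the Stern-Geary equation: Rp = ba*bc / (2.303*icorr*(ba+bc))
ba*bc = 0.061*0.064 = 0.003904
ba+bc = 0.125; 2.303*icorr*(ba+bc) = 2.303*1.873×10^-4*0.125 = 5.3918987×10^-5
Rp = 0.003904 / 5.3918987×10^-5 = 72.4 ohm*cm^2

72.4 ohm*cm^2


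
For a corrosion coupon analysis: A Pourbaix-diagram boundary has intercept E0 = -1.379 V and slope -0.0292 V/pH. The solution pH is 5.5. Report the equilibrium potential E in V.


Apply the Pourbaix line equation: E = E0 + slope*pH
E = -1.379 + (-0.0292)*5.5 = -1.379 + (-0.1606) = -1.5396 V
Rounded to 3 decimal places: E = -1.540 V

-1.540 V


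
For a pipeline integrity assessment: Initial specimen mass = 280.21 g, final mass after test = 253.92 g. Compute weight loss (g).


Weight loss = initial − final
WL = 280.21 − 253.92 = 26.29 g

26.29 g


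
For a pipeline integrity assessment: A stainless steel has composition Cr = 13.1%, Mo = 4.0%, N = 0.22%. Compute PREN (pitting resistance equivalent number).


Apply the PREN formula: PREN = Cr + 3.3*Mo + 16*N
PREN = 13.1 + 3.3*4.0 + 16*0.22
PREN = 13.1 + 13.2 + 3.52 = 29.82

29.82


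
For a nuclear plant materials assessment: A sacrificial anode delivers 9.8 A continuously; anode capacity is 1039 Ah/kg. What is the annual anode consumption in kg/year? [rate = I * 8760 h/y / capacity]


Annual consumption = current * hours per year / capacity
Rate = 9.8 * 8760 / 1039 = 82.6 kg/year

82.6 kg/year


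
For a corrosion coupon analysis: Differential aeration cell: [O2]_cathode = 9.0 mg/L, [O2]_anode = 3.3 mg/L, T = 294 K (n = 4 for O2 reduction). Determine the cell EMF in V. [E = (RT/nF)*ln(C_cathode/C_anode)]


Apply the Nernst concentration-cell relation: E = (RT/nF)*ln(C_cathode/C_anode)
RT/nF = 8.314*294/(4*96485) = 0.00633341 V
ln(9.0/3.3) = 1.0033
E = 0.00633341 * 1.0033 = 0.00635 V

0.00635 V


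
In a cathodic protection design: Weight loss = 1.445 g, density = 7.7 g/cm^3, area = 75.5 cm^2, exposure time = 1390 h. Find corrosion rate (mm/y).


Apply the mm/y weight-loss relation: CR = 87600 * W / (D * A * T)
Numerator: 87600 * 1.445 = 126582.0
Denominator: 7.7 * 75.5 * 1390 = 808076.5
CR = 126582.0 / 808076.5 = 0.1566 mm/y

0.1566 mm/y


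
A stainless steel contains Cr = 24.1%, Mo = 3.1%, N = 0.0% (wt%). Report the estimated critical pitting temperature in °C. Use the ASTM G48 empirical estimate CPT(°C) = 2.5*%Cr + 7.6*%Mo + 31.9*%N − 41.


Apply the ASTM G48 empirical CPT estimate: CPT(°C) = 2.5*%Cr + 7.6*%Mo + 31.9*%N − 41
2.5*24.1 = 60.25; 7.6*3.1 = 23.56; 31.9*0.0 = 0
CPT = 60.25 + 23.56 + 0 − 41 = 42.81 °C
Rounded to 0.1 °C: CPT ≈ 42.8 °C

42.8 °C


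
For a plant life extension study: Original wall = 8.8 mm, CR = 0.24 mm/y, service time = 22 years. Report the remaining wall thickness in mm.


Remaining wall = original − CR × time
t = 8.8 − 0.24*22 = 8.8 − 5.28 = 3.52 mm

3.52 mm


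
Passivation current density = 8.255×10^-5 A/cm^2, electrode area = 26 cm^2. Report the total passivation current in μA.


I = i_pass * A, then convert A → μA (×10^6)
I = 8.255×10^-5 * 26 * 10^6 = 2146.3 μA

2146.3 μA


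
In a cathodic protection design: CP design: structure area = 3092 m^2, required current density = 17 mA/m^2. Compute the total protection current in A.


I = area * current density, then convert mA → A (÷1000)
I = 3092 * 17 / 1000 = 52.56 A

52.56 A


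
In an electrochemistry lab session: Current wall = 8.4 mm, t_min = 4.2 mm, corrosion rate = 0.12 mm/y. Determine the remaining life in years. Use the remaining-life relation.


Apply the remaining-life relation: RL = (t_current − t_min) / CR
RL = (8.4 − 4.2) / 0.12 = 4.2 / 0.12 = 35.0 years

35.0 years


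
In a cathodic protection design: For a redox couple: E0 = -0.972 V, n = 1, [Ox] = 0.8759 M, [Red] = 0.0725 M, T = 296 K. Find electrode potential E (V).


Apply the Nernst equation: E = E0 + (RT/nF)*ln([Ox]/[Red])
Step 1: RT/nF = 8.314*296/(1*96485) = 0.02550598 V
Step 2: [Ox]/[Red] = 0.8759/0.0725 = 12.081379
Step 3: ln(12.081379) = 2.491665
Step 4: correction = 0.02550598 * 2.491665 = 0.064 V
E = -0.972 + 0.064 = -0.908 V

-0.908 V


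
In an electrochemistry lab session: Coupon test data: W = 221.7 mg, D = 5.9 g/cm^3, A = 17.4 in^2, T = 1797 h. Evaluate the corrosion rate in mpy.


Apply the mpy weight-loss relation: CR = 534 * W / (D * A * T)
Numerator: 534 * 221.7 = 118387.8
Denominator: 5.9 * 17.4 * 1797 = 184480.02
CR = 118387.8 / 184480.02 = 0.64174 mpy

0.64174 mpy


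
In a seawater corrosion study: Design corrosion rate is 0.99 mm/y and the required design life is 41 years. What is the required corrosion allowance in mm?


Corrosion allowance = CR × design life
CA = 0.99 * 41 = 40.59 mm

40.59 mm


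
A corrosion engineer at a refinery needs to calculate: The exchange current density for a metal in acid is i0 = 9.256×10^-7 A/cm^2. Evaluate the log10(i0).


i0 = 9.256×10^-7 A/cm^2
log10(i0) = -6.034

-6.034


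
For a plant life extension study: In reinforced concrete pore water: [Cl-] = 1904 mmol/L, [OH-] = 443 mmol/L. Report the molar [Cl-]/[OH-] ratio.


Threshold parameter = [Cl-] / [OH-] (molar basis; both in mmol/L, so units cancel)
Ratio = 1904 / 443 = 4.3

4.3


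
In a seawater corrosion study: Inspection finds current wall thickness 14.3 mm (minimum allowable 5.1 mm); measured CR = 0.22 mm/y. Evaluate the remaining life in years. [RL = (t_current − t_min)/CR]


Apply the remaining-life relation: RL = (t_current − t_min) / CR
RL = (14.3 − 5.1) / 0.22 = 9.2 / 0.22 = 41.8 years

41.8 years


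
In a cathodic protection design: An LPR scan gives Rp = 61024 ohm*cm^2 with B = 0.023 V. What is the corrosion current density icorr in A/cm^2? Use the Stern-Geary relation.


Apply the Stern-Geary relation: icorr = B / Rp
icorr = 0.023 / 61024 = 3.769×10^-7 A/cm^2

3.769×10^-7 A/cm^2


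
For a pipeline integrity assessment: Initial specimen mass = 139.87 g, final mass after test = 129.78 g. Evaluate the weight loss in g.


Weight loss = initial − final
WL = 139.87 − 129.78 = 10.09 g

10.09 g


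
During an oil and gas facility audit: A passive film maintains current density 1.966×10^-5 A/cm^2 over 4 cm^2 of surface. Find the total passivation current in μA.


I = i_pass * A, then convert A → μA (×10^6)
I = 1.966×10^-5 * 4 * 10^6 = 78.64 μA

78.64 μA


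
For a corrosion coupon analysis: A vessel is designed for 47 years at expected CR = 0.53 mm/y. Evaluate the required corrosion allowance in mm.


Corrosion allowance = CR × design life
CA = 0.53 * 47 = 24.91 mm

24.91 mm


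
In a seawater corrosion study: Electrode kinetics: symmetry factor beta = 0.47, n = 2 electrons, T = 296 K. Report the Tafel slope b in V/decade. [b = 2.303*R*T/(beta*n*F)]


Apply the Tafel slope relation: b = 2.303*R*T/(beta*n*F)
Numerator: 2.303 * 8.314 * 296 = 5667.55
Denominator: 0.47 * 2 * 96485 = 90695.9
b = 5667.55 / 90695.9 = 0.062 V/decade

0.062 V/decade


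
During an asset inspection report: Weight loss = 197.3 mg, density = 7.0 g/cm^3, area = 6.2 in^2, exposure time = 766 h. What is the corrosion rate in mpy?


Apply the mpy weight-loss relation: CR = 534 * W / (D * A * T)
Numerator: 534 * 197.3 = 105358.2
Denominator: 7.0 * 6.2 * 766 = 33244.4
CR = 105358.2 / 33244.4 = 3.169 mpy

3.169 mpy


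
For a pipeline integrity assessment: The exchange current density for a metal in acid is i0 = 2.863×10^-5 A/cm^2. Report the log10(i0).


i0 = 2.863×10^-5 A/cm^2
log10(i0) = -4.543

-4.543


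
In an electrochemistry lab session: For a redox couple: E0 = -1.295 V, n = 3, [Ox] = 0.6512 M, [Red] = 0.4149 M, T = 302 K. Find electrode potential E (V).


Apply the Nernst equation: E = E0 + (RT/nF)*ln([Ox]/[Red])
Step 1: RT/nF = 8.314*302/(3*96485) = 0.00867433 V
Step 2: [Ox]/[Red] = 0.6512/0.4149 = 1.569535
Step 3: ln(1.569535) = 0.450779
Step 4: correction = 0.00867433 * 0.450779 = 0.004 V
E = -1.295 + 0.004 = -1.291 V

-1.291 V


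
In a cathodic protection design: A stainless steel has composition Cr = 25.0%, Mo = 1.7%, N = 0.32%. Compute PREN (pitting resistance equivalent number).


Apply the PREN formula: PREN = Cr + 3.3*Mo + 16*N
PREN = 25.0 + 3.3*1.7 + 16*0.32
PREN = 25.0 + 5.61 + 5.12 = 35.73

35.73


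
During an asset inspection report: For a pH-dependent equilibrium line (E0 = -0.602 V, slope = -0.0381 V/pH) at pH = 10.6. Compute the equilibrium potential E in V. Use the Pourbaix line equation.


Apply the Pourbaix line equation: E = E0 + slope*pH
E = -0.602 + (-0.0381)*10.6 = -0.602 + (-0.40386) = -1.00586 V
Rounded to 4 decimal places: E = -1.0059 V

-1.0059 V


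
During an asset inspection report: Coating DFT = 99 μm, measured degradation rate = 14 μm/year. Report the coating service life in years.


Service life = thickness / degradation rate
Life = 99 / 14 = 7.1 years

7.1 years


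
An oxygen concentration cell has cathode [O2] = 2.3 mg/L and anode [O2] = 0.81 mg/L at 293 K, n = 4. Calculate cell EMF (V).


Apply the Nernst concentration-cell relation: E = (RT/nF)*ln(C_cathode/C_anode)
RT/nF = 8.314*293/(4*96485) = 0.00631187 V
ln(2.3/0.81) = 1.04363
E = 0.00631187 * 1.04363 = 0.00659 V

0.00659 V


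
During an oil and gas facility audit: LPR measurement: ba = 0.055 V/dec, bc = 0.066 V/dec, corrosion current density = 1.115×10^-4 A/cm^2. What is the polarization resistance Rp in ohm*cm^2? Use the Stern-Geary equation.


Apply the Stern-Geary equation: Rp = ba*bc / (2.303*icorr*(ba+bc))
ba*bc = 0.055*0.066 = 0.00363
ba+bc = 0.121; 2.303*icorr*(ba+bc) = 2.303*1.115×10^-4*0.121 = 3.1070924×10^-5
Rp = 0.00363 / 3.1070924×10^-5 = 116.83 ohm*cm^2

116.83 ohm*cm^2


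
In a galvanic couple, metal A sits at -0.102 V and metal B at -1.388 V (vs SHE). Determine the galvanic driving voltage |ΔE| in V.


Driving voltage is the absolute potential difference.
|ΔE| = |-0.102 − (-1.388)| = 1.286 V

1.286 V


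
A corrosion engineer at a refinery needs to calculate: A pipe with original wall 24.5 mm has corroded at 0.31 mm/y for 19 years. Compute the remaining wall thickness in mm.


Remaining wall = original − CR × time
t = 24.5 − 0.31*19 = 24.5 − 5.89 = 18.61 mm

18.61 mm


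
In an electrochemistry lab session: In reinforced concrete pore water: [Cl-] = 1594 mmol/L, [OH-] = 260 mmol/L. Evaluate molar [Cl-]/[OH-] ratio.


Threshold parameter = [Cl-] / [OH-] (molar basis; both in mmol/L, so units cancel)
Ratio = 1594 / 260 = 6.13

6.13


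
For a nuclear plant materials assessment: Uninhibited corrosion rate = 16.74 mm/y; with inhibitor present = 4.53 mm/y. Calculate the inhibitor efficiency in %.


Apply the inhibitor-efficiency definition: IE = (CR_blank − CR_inh)/CR_blank × 100
IE = (16.74 − 4.53) / 16.74 × 100
IE = 12.21 / 16.74 × 100 = 72.9 %

72.9 %


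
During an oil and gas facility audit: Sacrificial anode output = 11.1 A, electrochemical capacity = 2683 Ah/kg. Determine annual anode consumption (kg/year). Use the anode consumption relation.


Annual consumption = current * hours per year / capacity
Rate = 11.1 * 8760 / 2683 = 36.2 kg/year

36.2 kg/year


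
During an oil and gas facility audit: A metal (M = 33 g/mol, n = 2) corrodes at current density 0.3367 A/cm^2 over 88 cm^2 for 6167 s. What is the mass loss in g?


Apply Faraday's law: m = i*A*t*M / (n*F)
Total charge passed Q = i*A*t = 0.3367*88*6167 = 182725.7432 C
m = Q*M/(n*F) = 182725.7432*33/(2*96485) = 31.248 g

31.248 g


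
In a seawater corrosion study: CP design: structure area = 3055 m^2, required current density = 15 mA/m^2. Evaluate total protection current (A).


I = area * current density, then convert mA → A (÷1000)
I = 3055 * 15 / 1000 = 45.83 A

45.83 A


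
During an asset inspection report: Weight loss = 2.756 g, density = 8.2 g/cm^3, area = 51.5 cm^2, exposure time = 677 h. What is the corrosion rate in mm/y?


Apply the mm/y weight-loss relation: CR = 87600 * W / (D * A * T)
Numerator: 87600 * 2.756 = 241425.6
Denominator: 8.2 * 51.5 * 677 = 285897.1
CR = 241425.6 / 285897.1 = 0.844449 mm/y

0.844449 mm/y


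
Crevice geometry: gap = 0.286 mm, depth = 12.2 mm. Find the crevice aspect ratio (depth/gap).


Aspect ratio = depth / gap
Ratio = 12.2 / 0.286 = 42.7

42.7


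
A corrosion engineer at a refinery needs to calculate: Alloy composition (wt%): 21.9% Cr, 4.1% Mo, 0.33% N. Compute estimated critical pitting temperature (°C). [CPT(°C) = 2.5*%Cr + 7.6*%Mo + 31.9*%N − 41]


Apply the ASTM G48 empirical CPT estimate: CPT(°C) = 2.5*%Cr + 7.6*%Mo + 31.9*%N − 41
2.5*21.9 = 54.75; 7.6*4.1 = 31.16; 31.9*0.33 = 10.527
CPT = 54.75 + 31.16 + 10.527 − 41 = 55.437 °C
Rounded to 0.1 °C: CPT ≈ 55.4 °C

55.4 °C


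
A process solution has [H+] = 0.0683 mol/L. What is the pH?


pH = −log10[H+]
pH = −log10(0.0683) = 1.17

1.17


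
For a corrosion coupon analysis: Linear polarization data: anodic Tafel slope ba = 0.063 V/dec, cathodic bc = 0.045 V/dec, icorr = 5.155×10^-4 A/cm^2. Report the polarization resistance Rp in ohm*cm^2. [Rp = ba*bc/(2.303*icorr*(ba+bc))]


Apply the Stern-Geary equation: Rp = ba*bc / (2.303*icorr*(ba+bc))
ba*bc = 0.063*0.045 = 0.002835
ba+bc = 0.108; 2.303*icorr*(ba+bc) = 2.303*5.155×10^-4*0.108 = 1.2821722×10^-4
Rp = 0.002835 / 1.2821722×10^-4 = 22.11 ohm*cm^2

22.11 ohm*cm^2


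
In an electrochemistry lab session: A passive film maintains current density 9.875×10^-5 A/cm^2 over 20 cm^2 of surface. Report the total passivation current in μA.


I = i_pass * A, then convert A → μA (×10^6)
I = 9.875×10^-5 * 20 * 10^6 = 1975.0 μA

1975.0 μA


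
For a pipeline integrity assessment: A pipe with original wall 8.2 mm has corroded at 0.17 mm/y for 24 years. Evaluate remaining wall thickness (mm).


Remaining wall = original − CR × time
t = 8.2 − 0.17*24 = 8.2 − 4.08 = 4.12 mm

4.12 mm


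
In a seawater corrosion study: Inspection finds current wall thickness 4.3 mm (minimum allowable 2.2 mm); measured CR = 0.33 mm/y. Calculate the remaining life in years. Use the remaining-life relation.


Apply the remaining-life relation: RL = (t_current − t_min) / CR
RL = (4.3 − 2.2) / 0.33 = 2.1 / 0.33 = 6.4 years

6.4 years


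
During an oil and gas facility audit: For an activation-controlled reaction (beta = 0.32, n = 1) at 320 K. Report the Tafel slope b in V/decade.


Apply the Tafel slope relation: b = 2.303*R*T/(beta*n*F)
Numerator: 2.303 * 8.314 * 320 = 6127.09
Denominator: 0.32 * 1 * 96485 = 30875.2
b = 6127.09 / 30875.2 = 0.198 V/decade

0.198 V/decade


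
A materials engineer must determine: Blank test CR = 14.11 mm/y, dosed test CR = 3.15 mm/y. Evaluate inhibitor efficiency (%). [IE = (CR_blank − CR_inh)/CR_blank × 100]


Apply the inhibitor-efficiency definition: IE = (CR_blank − CR_inh)/CR_blank × 100
IE = (14.11 − 3.15) / 14.11 × 100
IE = 10.96 / 14.11 × 100 = 77.7 %

77.7 %


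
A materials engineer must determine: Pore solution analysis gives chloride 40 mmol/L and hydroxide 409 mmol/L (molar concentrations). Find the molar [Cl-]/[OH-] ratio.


Threshold parameter = [Cl-] / [OH-] (molar basis; both in mmol/L, so units cancel)
Ratio = 40 / 409 = 0.1

0.1


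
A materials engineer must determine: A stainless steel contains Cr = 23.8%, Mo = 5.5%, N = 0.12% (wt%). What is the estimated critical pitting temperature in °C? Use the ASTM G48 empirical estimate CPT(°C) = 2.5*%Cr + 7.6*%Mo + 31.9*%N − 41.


Apply the ASTM G48 empirical CPT estimate: CPT(°C) = 2.5*%Cr + 7.6*%Mo + 31.9*%N − 41
2.5*23.8 = 59.5; 7.6*5.5 = 41.8; 31.9*0.12 = 3.828
CPT = 59.5 + 41.8 + 3.828 − 41 = 64.128 °C
Rounded to 0.1 °C: CPT ≈ 64.1 °C

64.1 °C


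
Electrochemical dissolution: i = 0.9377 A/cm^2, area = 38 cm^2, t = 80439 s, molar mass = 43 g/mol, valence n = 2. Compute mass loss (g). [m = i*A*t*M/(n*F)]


Apply Faraday's law: m = i*A*t*M / (n*F)
Total charge passed Q = i*A*t = 0.9377*38*80439 = 2866250.7114 C
m = Q*M/(n*F) = 2866250.7114*43/(2*96485) = 638.694 g

638.694 g


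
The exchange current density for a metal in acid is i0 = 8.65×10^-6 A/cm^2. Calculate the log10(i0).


i0 = 8.65×10^-6 A/cm^2
log10(i0) = -5.063

-5.063


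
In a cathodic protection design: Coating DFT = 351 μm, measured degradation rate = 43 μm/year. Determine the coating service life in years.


Service life = thickness / degradation rate
Life = 351 / 43 = 8.2 years

8.2 years


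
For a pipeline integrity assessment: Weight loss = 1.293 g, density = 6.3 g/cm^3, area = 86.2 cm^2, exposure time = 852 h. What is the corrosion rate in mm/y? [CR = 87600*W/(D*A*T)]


Apply the mm/y weight-loss relation: CR = 87600 * W / (D * A * T)
Numerator: 87600 * 1.293 = 113266.8
Denominator: 6.3 * 86.2 * 852 = 462687.12
CR = 113266.8 / 462687.12 = 0.2448 mm/y

0.2448 mm/y


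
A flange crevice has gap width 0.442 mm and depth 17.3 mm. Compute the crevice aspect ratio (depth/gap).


Aspect ratio = depth / gap
Ratio = 17.3 / 0.442 = 39.1

39.1


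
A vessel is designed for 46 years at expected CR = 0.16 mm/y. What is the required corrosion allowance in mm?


Corrosion allowance = CR × design life
CA = 0.16 * 46 = 7.36 mm

7.36 mm


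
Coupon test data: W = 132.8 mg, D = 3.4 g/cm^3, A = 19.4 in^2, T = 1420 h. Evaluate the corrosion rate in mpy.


Apply the mpy weight-loss relation: CR = 534 * W / (D * A * T)
Numerator: 534 * 132.8 = 70915.2
Denominator: 3.4 * 19.4 * 1420 = 93663.2
CR = 70915.2 / 93663.2 = 0.75713 mpy

0.75713 mpy


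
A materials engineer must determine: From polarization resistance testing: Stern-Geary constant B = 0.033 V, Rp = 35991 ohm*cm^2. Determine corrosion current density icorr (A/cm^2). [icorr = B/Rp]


Apply the Stern-Geary relation: icorr = B / Rp
icorr = 0.033 / 35991 = 9.169×10^-7 A/cm^2

9.169×10^-7 A/cm^2


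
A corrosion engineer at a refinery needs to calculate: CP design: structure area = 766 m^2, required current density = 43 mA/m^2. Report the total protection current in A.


I = area * current density, then convert mA → A (÷1000)
I = 766 * 43 / 1000 = 32.94 A

32.94 A


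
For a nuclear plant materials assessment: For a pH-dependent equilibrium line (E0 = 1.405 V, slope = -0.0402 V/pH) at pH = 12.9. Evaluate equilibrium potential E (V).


Apply the Pourbaix line equation: E = E0 + slope*pH
E = 1.405 + (-0.0402)*12.9 = 1.405 + (-0.51858) = 0.88642 V
Rounded to 4 decimal places: E = 0.8864 V

0.8864 V


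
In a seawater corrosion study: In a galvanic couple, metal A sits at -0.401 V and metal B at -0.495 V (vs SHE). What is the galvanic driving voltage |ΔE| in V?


Driving voltage is the absolute potential difference.
|ΔE| = |-0.401 − (-0.495)| = 0.094 V

0.094 V


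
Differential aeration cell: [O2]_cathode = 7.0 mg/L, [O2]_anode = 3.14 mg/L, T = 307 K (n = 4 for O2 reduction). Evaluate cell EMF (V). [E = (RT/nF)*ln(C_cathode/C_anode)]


Apply the Nernst concentration-cell relation: E = (RT/nF)*ln(C_cathode/C_anode)
RT/nF = 8.314*307/(4*96485) = 0.00661346 V
ln(7.0/3.14) = 0.80169
E = 0.00661346 * 0.80169 = 0.0053 V

0.0053 V


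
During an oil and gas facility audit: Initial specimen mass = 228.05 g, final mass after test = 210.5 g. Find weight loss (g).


Weight loss = initial − final
WL = 228.05 − 210.5 = 17.55 g

17.55 g


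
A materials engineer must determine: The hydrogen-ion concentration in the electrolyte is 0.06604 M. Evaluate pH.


pH = −log10[H+]
pH = −log10(0.06604) = 1.18

1.18


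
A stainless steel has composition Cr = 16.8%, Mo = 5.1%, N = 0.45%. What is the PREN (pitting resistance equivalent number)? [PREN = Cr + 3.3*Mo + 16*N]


Apply the PREN formula: PREN = Cr + 3.3*Mo + 16*N
PREN = 16.8 + 3.3*5.1 + 16*0.45
PREN = 16.8 + 16.83 + 7.2 = 40.83

40.83


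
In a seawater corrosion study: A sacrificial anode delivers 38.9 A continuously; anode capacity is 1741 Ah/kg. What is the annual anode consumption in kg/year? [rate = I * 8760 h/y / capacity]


Annual consumption = current * hours per year / capacity
Rate = 38.9 * 8760 / 1741 = 195.7 kg/year

195.7 kg/year


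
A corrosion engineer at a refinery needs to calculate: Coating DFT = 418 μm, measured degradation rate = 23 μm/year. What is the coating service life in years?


Service life = thickness / degradation rate
Life = 418 / 23 = 18.2 years

18.2 years


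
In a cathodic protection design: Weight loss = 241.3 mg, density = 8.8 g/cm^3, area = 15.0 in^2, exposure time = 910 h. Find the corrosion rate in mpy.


Apply the mpy weight-loss relation: CR = 534 * W / (D * A * T)
Numerator: 534 * 241.3 = 128854.2
Denominator: 8.8 * 15.0 * 910 = 120120.0
CR = 128854.2 / 120120.0 = 1.073 mpy

1.073 mpy


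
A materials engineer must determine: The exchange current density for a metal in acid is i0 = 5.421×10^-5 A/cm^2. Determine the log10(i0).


i0 = 5.421×10^-5 A/cm^2
log10(i0) = -4.266

-4.266


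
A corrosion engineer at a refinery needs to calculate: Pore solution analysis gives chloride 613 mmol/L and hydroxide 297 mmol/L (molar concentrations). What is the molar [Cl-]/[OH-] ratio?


Threshold parameter = [Cl-] / [OH-] (molar basis; both in mmol/L, so units cancel)
Ratio = 613 / 297 = 2.06

2.06


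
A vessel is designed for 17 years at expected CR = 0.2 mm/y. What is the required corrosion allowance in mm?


Corrosion allowance = CR × design life
CA = 0.2 * 17 = 3.4 mm

3.4 mm


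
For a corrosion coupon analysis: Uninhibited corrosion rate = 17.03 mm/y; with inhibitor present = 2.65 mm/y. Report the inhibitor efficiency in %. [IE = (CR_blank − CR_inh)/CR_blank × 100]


Apply the inhibitor-efficiency definition: IE = (CR_blank − CR_inh)/CR_blank × 100
IE = (17.03 − 2.65) / 17.03 × 100
IE = 14.38 / 17.03 × 100 = 84.4 %

84.4 %


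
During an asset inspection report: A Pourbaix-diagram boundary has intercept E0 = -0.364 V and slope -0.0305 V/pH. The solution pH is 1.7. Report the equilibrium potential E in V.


Apply the Pourbaix line equation: E = E0 + slope*pH
E = -0.364 + (-0.0305)*1.7 = -0.364 + (-0.05185) = -0.41585 V
Rounded to 4 decimal places: E = -0.4159 V

-0.4159 V


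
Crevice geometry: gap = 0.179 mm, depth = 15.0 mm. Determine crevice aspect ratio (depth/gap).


Aspect ratio = depth / gap
Ratio = 15.0 / 0.179 = 83.8

83.8


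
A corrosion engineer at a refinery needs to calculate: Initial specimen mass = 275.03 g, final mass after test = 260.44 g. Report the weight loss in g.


Weight loss = initial − final
WL = 275.03 − 260.44 = 14.59 g

14.59 g


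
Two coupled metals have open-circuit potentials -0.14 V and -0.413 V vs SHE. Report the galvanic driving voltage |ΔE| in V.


Driving voltage is the absolute potential difference.
|ΔE| = |-0.14 − (-0.413)| = 0.273 V

0.273 V


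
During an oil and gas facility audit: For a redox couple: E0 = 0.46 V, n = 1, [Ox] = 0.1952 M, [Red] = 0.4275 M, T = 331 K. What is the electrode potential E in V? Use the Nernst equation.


Apply the Nernst equation: E = E0 + (RT/nF)*ln([Ox]/[Red])
Step 1: RT/nF = 8.314*331/(1*96485) = 0.02852188 V
Step 2: [Ox]/[Red] = 0.1952/0.4275 = 0.456608
Step 3: ln(0.456608) = -0.78393
Step 4: correction = 0.02852188 * -0.78393 = -0.0224 V
E = 0.46 + -0.0224 = 0.4376 V

0.4376 V


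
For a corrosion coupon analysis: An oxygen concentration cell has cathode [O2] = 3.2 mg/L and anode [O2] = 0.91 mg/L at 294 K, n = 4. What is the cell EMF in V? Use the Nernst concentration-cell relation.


Apply the Nernst concentration-cell relation: E = (RT/nF)*ln(C_cathode/C_anode)
RT/nF = 8.314*294/(4*96485) = 0.00633341 V
ln(3.2/0.91) = 1.25746
E = 0.00633341 * 1.25746 = 0.00796 V

0.00796 V


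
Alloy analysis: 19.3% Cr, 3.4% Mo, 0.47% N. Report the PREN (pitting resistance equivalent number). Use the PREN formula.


Apply the PREN formula: PREN = Cr + 3.3*Mo + 16*N
PREN = 19.3 + 3.3*3.4 + 16*0.47
PREN = 19.3 + 11.22 + 7.52 = 38.04

38.04


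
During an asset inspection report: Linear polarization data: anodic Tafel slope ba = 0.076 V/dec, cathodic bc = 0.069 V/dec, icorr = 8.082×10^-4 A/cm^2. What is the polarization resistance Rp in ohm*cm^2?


Apply the Stern-Geary equation: Rp = ba*bc / (2.303*icorr*(ba+bc))
ba*bc = 0.076*0.069 = 0.005244
ba+bc = 0.145; 2.303*icorr*(ba+bc) = 2.303*8.082×10^-4*0.145 = 2.6988627×10^-4
Rp = 0.005244 / 2.6988627×10^-4 = 19.43 ohm*cm^2

19.43 ohm*cm^2


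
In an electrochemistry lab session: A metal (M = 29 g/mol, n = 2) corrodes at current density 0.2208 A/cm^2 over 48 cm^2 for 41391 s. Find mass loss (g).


Apply Faraday's law: m = i*A*t*M / (n*F)
Total charge passed Q = i*A*t = 0.2208*48*41391 = 438678.3744 C
m = Q*M/(n*F) = 438678.3744*29/(2*96485) = 65.9257 g

65.9257 g


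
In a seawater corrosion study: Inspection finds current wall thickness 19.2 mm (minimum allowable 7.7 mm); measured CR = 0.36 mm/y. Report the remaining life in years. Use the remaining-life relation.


Apply the remaining-life relation: RL = (t_current − t_min) / CR
RL = (19.2 − 7.7) / 0.36 = 11.5 / 0.36 = 31.9 years

31.9 years


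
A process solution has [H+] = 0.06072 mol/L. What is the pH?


pH = −log10[H+]
pH = −log10(0.06072) = 1.22

1.22


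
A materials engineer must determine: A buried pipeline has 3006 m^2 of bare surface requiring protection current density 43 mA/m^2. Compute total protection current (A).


I = area * current density, then convert mA → A (÷1000)
I = 3006 * 43 / 1000 = 129.26 A

129.26 A


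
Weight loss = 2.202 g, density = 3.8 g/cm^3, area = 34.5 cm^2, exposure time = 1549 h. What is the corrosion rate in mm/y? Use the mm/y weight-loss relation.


Apply the mm/y weight-loss relation: CR = 87600 * W / (D * A * T)
Numerator: 87600 * 2.202 = 192895.2
Denominator: 3.8 * 34.5 * 1549 = 203073.9
CR = 192895.2 / 203073.9 = 0.949877 mm/y

0.949877 mm/y


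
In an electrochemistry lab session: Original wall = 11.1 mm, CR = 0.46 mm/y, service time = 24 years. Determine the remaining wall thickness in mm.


Remaining wall = original − CR × time
t = 11.1 − 0.46*24 = 11.1 − 11.04 = 0.06 mm

0.06 mm


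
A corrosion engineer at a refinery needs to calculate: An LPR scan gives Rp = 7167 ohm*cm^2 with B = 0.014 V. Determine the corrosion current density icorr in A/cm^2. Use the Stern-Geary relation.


Apply the Stern-Geary relation: icorr = B / Rp
icorr = 0.014 / 7167 = 1.953×10^-6 A/cm^2

1.953×10^-6 A/cm^2


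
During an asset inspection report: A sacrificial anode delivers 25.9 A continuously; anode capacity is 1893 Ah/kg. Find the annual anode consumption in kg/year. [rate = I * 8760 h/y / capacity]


Annual consumption = current * hours per year / capacity
Rate = 25.9 * 8760 / 1893 = 119.9 kg/year

119.9 kg/year


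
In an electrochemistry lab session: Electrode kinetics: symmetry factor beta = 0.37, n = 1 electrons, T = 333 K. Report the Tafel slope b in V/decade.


Apply the Tafel slope relation: b = 2.303*R*T/(beta*n*F)
Numerator: 2.303 * 8.314 * 333 = 6376.0
Denominator: 0.37 * 1 * 96485 = 35699.45
b = 6376.0 / 35699.45 = 0.1786 V/decade

0.1786 V/decade


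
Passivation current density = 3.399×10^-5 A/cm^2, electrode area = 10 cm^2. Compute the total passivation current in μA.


I = i_pass * A, then convert A → μA (×10^6)
I = 3.399×10^-5 * 10 * 10^6 = 339.9 μA

339.9 μA


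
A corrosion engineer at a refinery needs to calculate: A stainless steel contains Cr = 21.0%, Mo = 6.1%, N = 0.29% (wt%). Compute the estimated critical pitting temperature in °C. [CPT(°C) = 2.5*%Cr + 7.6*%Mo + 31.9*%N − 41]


Apply the ASTM G48 empirical CPT estimate: CPT(°C) = 2.5*%Cr + 7.6*%Mo + 31.9*%N − 41
2.5*21.0 = 52.5; 7.6*6.1 = 46.36; 31.9*0.29 = 9.251
CPT = 52.5 + 46.36 + 9.251 − 41 = 67.111 °C
Rounded to 0.1 °C: CPT ≈ 67.1 °C

67.1 °C


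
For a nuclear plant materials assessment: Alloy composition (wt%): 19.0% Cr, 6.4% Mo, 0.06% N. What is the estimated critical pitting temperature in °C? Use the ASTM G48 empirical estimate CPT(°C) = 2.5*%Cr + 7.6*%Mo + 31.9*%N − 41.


Apply the ASTM G48 empirical CPT estimate: CPT(°C) = 2.5*%Cr + 7.6*%Mo + 31.9*%N − 41
2.5*19.0 = 47.5; 7.6*6.4 = 48.64; 31.9*0.06 = 1.914
CPT = 47.5 + 48.64 + 1.914 − 41 = 57.054 °C
Rounded to 0.1 °C: CPT ≈ 57.1 °C

57.1 °C


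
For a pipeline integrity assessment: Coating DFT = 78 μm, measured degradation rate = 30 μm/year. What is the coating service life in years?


Service life = thickness / degradation rate
Life = 78 / 30 = 2.6 years

2.6 years


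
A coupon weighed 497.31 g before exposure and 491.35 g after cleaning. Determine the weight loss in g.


Weight loss = initial − final
WL = 497.31 − 491.35 = 5.96 g

5.96 g


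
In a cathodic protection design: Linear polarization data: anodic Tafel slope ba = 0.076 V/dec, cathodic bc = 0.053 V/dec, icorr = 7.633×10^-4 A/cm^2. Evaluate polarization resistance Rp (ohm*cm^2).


Apply the Stern-Geary equation: Rp = ba*bc / (2.303*icorr*(ba+bc))
ba*bc = 0.076*0.053 = 0.004028
ba+bc = 0.129; 2.303*icorr*(ba+bc) = 2.303*7.633×10^-4*0.129 = 2.2676651×10^-4
Rp = 0.004028 / 2.2676651×10^-4 = 17.76 ohm*cm^2

17.76 ohm*cm^2


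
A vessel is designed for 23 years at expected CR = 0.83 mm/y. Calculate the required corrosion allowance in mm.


Corrosion allowance = CR × design life
CA = 0.83 * 23 = 19.09 mm

19.09 mm


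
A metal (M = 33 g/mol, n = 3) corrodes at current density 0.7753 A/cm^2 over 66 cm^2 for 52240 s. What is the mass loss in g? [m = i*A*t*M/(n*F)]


Apply Faraday's law: m = i*A*t*M / (n*F)
Total charge passed Q = i*A*t = 0.7753*66*52240 = 2673110.352 C
m = Q*M/(n*F) = 2673110.352*33/(3*96485) = 304.754 g

304.754 g


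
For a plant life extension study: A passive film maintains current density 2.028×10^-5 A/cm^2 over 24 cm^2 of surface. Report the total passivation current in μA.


I = i_pass * A, then convert A → μA (×10^6)
I = 2.028×10^-5 * 24 * 10^6 = 486.72 μA

486.72 μA


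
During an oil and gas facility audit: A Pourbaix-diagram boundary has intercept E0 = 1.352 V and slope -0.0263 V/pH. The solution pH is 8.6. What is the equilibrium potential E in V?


Apply the Pourbaix line equation: E = E0 + slope*pH
E = 1.352 + (-0.0263)*8.6 = 1.352 + (-0.22618) = 1.12582 V
Rounded to 4 decimal places: E = 1.1258 V

1.1258 V


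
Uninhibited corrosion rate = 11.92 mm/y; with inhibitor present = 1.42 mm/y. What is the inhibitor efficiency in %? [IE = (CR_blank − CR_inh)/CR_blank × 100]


Apply the inhibitor-efficiency definition: IE = (CR_blank − CR_inh)/CR_blank × 100
IE = (11.92 − 1.42) / 11.92 × 100
IE = 10.5 / 11.92 × 100 = 88.1 %

88.1 %


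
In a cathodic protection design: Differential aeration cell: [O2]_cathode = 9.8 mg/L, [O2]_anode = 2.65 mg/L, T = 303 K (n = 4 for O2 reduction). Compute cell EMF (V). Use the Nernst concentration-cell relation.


Apply the Nernst concentration-cell relation: E = (RT/nF)*ln(C_cathode/C_anode)
RT/nF = 8.314*303/(4*96485) = 0.00652729 V
ln(9.8/2.65) = 1.30782
E = 0.00652729 * 1.30782 = 0.00854 V

0.00854 V


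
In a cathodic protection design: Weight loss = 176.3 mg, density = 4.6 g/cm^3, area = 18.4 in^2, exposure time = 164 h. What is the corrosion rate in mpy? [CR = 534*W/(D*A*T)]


Apply the mpy weight-loss relation: CR = 534 * W / (D * A * T)
Numerator: 534 * 176.3 = 94144.2
Denominator: 4.6 * 18.4 * 164 = 13880.96
CR = 94144.2 / 13880.96 = 6.7823 mpy

6.7823 mpy


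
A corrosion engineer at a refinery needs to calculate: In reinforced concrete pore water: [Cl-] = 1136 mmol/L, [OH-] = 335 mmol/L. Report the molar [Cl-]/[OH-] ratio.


Threshold parameter = [Cl-] / [OH-] (molar basis; both in mmol/L, so units cancel)
Ratio = 1136 / 335 = 3.39

3.39


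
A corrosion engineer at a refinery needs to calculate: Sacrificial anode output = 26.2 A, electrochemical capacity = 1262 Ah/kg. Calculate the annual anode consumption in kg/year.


Annual consumption = current * hours per year / capacity
Rate = 26.2 * 8760 / 1262 = 181.9 kg/year

181.9 kg/year


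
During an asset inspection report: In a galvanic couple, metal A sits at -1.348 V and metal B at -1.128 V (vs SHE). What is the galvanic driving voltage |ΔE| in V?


Driving voltage is the absolute potential difference.
|ΔE| = |-1.348 − (-1.128)| = 0.22 V

0.22 V


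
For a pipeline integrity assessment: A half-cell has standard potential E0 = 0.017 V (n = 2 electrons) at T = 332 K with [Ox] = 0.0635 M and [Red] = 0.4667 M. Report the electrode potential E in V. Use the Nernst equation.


Apply the Nernst equation: E = E0 + (RT/nF)*ln([Ox]/[Red])
Step 1: RT/nF = 8.314*332/(2*96485) = 0.01430403 V
Step 2: [Ox]/[Red] = 0.0635/0.4667 = 0.136062
Step 3: ln(0.136062) = -1.994645
Step 4: correction = 0.01430403 * -1.994645 = -0.029 V
E = 0.017 + -0.029 = -0.012 V

-0.012 V


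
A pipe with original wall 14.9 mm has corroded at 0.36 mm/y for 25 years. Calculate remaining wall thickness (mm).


Remaining wall = original − CR × time
t = 14.9 − 0.36*25 = 14.9 − 9.0 = 5.9 mm

5.9 mm


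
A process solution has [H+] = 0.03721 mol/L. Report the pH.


pH = −log10[H+]
pH = −log10(0.03721) = 1.43

1.43


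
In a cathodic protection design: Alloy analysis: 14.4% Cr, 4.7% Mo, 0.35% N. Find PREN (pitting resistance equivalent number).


Apply the PREN formula: PREN = Cr + 3.3*Mo + 16*N
PREN = 14.4 + 3.3*4.7 + 16*0.35
PREN = 14.4 + 15.51 + 5.6 = 35.51

35.51


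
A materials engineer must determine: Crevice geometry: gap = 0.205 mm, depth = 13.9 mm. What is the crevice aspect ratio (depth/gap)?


Aspect ratio = depth / gap
Ratio = 13.9 / 0.205 = 67.8

67.8


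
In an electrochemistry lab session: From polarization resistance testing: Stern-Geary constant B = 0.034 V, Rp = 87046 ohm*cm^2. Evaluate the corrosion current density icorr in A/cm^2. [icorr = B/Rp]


Apply the Stern-Geary relation: icorr = B / Rp
icorr = 0.034 / 87046 = 3.906×10^-7 A/cm^2

3.906×10^-7 A/cm^2


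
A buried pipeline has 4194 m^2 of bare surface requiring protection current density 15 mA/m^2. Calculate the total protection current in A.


I = area * current density, then convert mA → A (÷1000)
I = 4194 * 15 / 1000 = 62.91 A

62.91 A


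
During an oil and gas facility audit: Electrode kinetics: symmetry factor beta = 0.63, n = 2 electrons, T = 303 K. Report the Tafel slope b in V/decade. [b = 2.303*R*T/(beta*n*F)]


Apply the Tafel slope relation: b = 2.303*R*T/(beta*n*F)
Numerator: 2.303 * 8.314 * 303 = 5801.58
Denominator: 0.63 * 2 * 96485 = 121571.1
b = 5801.58 / 121571.1 = 0.048 V/decade

0.048 V/decade


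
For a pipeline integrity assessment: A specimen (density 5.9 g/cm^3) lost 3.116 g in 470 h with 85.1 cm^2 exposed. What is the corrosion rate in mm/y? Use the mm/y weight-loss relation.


Apply the mm/y weight-loss relation: CR = 87600 * W / (D * A * T)
Numerator: 87600 * 3.116 = 272961.6
Denominator: 5.9 * 85.1 * 470 = 235982.3
CR = 272961.6 / 235982.3 = 1.1567 mm/y

1.1567 mm/y


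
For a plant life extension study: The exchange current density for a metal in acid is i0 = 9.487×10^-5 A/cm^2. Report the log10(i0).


i0 = 9.487×10^-5 A/cm^2
log10(i0) = -4.023

-4.023


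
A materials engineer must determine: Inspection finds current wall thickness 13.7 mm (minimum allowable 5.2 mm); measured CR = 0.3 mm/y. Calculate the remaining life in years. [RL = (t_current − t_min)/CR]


Apply the remaining-life relation: RL = (t_current − t_min) / CR
RL = (13.7 − 5.2) / 0.3 = 8.5 / 0.3 = 28.3 years

28.3 years


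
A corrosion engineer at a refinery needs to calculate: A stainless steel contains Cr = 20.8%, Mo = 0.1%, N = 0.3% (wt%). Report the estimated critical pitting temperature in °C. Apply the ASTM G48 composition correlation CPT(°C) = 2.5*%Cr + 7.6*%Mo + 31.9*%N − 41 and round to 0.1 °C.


Apply the ASTM G48 empirical CPT estimate: CPT(°C) = 2.5*%Cr + 7.6*%Mo + 31.9*%N − 41
2.5*20.8 = 52; 7.6*0.1 = 0.76; 31.9*0.3 = 9.57
CPT = 52 + 0.76 + 9.57 − 41 = 21.33 °C
Rounded to 0.1 °C: CPT ≈ 21.3 °C

21.3 °C


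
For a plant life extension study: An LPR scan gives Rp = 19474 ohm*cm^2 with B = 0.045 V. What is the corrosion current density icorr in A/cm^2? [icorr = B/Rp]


Apply the Stern-Geary relation: icorr = B / Rp
icorr = 0.045 / 19474 = 2.311×10^-6 A/cm^2

2.311×10^-6 A/cm^2
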